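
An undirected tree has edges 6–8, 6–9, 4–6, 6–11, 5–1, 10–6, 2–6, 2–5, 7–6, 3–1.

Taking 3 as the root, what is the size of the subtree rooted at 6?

7

Descendants of 6 (including itself): 6, 4, 8, 11, 9, 7, 10. That's 7.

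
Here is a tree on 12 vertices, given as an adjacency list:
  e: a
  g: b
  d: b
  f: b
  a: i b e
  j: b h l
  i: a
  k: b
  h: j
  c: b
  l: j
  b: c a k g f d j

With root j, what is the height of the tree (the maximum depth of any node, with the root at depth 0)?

e sits deepest: j-b-a-e — 3 edges from the root.

3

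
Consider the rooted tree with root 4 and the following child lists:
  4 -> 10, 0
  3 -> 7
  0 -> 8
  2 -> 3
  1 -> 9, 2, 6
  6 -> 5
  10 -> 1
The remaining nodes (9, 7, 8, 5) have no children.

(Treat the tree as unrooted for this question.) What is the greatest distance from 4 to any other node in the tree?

5

Distances from 4 peak at 5, attained at 7.
4 – 10 – 1 – 2 – 3 – 7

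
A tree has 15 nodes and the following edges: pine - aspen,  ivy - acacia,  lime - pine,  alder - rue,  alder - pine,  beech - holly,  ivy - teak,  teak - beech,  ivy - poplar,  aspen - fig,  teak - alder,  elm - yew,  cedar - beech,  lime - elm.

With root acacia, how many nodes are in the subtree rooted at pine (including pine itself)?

pine's subtree: {pine, lime, aspen, elm, fig, yew}, size 6.

6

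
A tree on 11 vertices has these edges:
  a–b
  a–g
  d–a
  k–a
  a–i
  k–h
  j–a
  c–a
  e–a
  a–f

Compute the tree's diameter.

3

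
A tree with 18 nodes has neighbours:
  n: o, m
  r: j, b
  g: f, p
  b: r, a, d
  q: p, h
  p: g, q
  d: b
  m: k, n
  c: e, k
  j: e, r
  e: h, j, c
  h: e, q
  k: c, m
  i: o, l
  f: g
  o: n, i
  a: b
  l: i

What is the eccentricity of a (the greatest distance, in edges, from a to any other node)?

The node farthest from a is l, via a – b – r – j – e – c – k – m – n – o – i – l — 11 edges.

11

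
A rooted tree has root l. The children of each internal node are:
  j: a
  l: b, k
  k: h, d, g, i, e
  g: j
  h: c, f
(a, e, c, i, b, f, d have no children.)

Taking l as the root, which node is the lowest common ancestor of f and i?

k

Path f→root: f h k l; path i→root: i k l.
First common node: k.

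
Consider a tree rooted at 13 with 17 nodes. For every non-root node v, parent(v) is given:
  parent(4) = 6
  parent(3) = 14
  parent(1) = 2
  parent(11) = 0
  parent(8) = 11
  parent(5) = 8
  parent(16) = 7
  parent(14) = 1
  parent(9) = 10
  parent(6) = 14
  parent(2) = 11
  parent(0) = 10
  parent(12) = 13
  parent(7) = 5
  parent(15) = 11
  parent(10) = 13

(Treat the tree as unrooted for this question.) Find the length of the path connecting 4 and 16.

9

Walking from 4: 4–6–14–1–2–11–8–5–7–16. Length 9.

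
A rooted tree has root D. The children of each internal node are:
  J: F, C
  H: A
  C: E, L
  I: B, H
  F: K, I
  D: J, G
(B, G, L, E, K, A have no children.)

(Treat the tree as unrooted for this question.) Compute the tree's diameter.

BFS from G reaches A last, at distance 6; BFS from A confirms no node is farther.
Path: G - D - J - F - I - H - A.

6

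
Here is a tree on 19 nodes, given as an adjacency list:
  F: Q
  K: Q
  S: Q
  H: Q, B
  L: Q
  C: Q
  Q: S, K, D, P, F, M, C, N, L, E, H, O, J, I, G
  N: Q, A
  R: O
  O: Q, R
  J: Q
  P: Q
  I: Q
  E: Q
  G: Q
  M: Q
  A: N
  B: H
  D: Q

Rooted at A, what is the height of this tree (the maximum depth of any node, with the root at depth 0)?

4

R sits deepest: A → N → Q → O → R — 4 edges from the root.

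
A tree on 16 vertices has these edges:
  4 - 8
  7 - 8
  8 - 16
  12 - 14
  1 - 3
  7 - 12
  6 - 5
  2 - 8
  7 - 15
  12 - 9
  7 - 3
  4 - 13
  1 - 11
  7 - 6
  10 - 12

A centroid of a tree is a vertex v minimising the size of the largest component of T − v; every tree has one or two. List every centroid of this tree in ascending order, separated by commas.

7

If 7 is removed the pieces have sizes 5, 4, 3, 2, 1, all ≤ ⌊16/2⌋ = 8.
No neighbour of 7 does as well, so 7 is the unique centroid.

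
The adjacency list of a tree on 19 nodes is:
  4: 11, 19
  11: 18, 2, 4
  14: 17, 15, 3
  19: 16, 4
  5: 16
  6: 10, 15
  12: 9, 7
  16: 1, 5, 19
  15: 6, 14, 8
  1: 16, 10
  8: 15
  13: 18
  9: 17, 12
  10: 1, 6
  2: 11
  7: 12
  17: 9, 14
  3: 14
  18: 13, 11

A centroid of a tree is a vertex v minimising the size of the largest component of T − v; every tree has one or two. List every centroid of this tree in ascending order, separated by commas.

10

Removing 10 splits the tree into components of sizes 9, 9; the largest is 9 ≤ ⌊19/2⌋ = 9.
Every other node leaves some component of size > 9, so the centroid is unique.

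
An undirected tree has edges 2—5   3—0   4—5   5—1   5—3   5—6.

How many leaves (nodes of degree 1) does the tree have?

5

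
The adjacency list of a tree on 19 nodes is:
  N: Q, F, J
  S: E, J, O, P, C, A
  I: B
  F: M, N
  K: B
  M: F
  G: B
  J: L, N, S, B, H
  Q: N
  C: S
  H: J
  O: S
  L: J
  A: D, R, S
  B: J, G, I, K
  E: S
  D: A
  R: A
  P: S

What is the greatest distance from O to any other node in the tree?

A farthest node from O is M.
The path O–S–J–N–F–M has 5 edges.

5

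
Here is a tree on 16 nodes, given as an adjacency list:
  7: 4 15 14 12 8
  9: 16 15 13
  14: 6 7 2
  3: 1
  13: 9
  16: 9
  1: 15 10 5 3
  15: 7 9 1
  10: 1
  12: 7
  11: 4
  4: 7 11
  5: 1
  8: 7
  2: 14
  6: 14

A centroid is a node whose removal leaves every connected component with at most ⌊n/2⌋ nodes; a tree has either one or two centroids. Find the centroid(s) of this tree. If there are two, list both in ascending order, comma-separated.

7, 15

If 7 is removed the pieces have sizes 8, 3, 2, 1, 1, all ≤ ⌊16/2⌋ = 8.
Its neighbour 15 also leaves a largest component of size 8, so both are centroids.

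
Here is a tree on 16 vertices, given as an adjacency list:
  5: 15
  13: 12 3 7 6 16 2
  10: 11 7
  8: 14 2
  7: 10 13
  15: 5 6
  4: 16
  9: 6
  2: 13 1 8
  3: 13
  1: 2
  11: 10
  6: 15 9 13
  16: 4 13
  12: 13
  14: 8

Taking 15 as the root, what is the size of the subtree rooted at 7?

7's subtree: {7, 10, 11}, size 3.

3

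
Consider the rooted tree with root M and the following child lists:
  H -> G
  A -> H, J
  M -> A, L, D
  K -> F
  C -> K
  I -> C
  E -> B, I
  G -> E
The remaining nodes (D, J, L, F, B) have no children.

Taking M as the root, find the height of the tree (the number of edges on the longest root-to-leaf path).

8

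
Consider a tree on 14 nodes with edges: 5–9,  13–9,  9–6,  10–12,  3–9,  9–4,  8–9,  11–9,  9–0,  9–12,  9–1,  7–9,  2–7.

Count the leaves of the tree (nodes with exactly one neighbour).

Degree-1 nodes: 0, 1, 2, 3, 4, 5, 6, 8, 10, 11, 13 — 11 of them.

11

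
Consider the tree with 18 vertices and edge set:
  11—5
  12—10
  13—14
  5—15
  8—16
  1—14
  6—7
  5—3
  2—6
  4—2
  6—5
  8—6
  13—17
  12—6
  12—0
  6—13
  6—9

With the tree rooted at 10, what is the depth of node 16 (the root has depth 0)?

10–12–6–8–16 — 4 edges.

4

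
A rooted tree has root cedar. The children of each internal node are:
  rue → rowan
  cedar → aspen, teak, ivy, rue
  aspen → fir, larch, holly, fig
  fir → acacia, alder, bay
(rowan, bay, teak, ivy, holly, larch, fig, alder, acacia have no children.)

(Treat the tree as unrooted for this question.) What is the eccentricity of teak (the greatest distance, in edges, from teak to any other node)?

4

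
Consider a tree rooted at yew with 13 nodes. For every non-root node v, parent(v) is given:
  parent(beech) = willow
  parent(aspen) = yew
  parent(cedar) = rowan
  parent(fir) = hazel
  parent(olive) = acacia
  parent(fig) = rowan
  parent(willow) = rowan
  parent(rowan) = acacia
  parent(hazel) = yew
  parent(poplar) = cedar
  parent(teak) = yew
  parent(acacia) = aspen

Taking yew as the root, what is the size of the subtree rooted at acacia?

8

acacia's subtree: {acacia, rowan, olive, willow, fig, cedar, beech, poplar}, size 8.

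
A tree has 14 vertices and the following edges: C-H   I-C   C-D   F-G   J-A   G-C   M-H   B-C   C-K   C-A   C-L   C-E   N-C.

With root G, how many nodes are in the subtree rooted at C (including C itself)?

12

C's subtree: {C, L, A, E, N, B, I, H, K, D, J, M}, size 12.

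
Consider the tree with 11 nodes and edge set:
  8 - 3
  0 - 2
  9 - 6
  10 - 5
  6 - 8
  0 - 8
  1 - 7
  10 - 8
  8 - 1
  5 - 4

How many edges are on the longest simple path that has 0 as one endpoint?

4

A farthest node from 0 is 4.
The path 0 – 8 – 10 – 5 – 4 has 4 edges.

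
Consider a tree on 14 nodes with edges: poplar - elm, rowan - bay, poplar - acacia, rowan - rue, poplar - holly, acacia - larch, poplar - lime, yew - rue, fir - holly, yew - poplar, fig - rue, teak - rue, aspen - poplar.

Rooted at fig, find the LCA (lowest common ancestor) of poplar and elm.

Ancestors of poplar (toward the root): poplar, yew, rue, fig.
Ancestors of elm: elm, poplar, yew, rue, fig.
The deepest node appearing in both lists is poplar.

poplar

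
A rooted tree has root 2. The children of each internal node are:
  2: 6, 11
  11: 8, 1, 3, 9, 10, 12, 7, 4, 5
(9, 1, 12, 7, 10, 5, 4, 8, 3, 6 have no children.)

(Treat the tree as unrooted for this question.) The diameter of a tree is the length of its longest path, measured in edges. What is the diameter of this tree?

A longest path is 6-2-11-10, with 3 edges.

3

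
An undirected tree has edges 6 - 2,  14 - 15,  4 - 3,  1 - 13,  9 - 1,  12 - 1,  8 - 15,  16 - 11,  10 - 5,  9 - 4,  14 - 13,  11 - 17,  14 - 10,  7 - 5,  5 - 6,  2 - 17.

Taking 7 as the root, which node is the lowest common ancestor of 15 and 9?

14

Ancestors of 15 (toward the root): 15, 14, 10, 5, 7.
Ancestors of 9: 9, 1, 13, 14, 10, 5, 7.
The deepest node appearing in both lists is 14.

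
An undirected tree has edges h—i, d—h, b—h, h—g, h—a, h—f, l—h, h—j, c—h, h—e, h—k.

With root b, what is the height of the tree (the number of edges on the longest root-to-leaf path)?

j sits deepest: b → h → j — 2 edges from the root.

2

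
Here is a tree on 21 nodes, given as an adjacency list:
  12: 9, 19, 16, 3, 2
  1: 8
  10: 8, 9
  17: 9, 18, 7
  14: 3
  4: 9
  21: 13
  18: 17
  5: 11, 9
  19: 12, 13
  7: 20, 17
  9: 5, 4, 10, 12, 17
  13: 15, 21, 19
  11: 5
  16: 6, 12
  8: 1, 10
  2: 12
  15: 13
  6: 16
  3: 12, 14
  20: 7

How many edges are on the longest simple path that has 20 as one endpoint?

A farthest node from 20 is 21 (15 also at distance 7).
The path 20 – 7 – 17 – 9 – 12 – 19 – 13 – 21 has 7 edges.

7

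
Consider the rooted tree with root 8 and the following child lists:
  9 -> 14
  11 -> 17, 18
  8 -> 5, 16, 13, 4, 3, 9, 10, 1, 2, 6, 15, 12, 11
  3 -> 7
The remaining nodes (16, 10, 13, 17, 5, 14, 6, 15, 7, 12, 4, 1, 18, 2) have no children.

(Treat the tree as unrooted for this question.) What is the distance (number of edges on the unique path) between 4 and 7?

3

The path is 4 – 8 – 3 – 7, which has 3 edges.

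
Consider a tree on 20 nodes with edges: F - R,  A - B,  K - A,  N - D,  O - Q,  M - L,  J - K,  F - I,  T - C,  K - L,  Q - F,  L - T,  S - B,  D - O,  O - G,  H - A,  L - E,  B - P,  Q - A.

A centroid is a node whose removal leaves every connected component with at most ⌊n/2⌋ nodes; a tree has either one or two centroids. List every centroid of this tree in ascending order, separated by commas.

If A is removed the pieces have sizes 8, 7, 3, 1, all ≤ ⌊20/2⌋ = 10.
Every other node leaves some component of size > 10, so the centroid is unique.

A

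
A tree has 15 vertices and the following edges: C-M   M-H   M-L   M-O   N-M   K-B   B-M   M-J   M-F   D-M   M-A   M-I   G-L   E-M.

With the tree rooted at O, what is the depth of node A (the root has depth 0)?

O–M–A — 2 edges.

2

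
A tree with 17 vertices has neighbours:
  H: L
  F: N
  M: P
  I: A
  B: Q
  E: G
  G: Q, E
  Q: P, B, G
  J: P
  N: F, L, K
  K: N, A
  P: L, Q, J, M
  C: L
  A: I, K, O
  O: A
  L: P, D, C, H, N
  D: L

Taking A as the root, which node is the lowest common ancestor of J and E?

P

Path J→root: J P L N K A; path E→root: E G Q P L N K A.
First common node: P.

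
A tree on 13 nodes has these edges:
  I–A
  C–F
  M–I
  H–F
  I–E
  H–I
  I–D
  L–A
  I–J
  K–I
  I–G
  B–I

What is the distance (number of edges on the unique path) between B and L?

3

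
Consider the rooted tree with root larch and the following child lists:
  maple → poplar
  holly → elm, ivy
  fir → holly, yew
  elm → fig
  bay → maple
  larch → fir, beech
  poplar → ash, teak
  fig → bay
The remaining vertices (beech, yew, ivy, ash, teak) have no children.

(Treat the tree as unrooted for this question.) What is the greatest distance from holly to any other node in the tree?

A farthest node from holly is teak (ash also at distance 6).
The path holly-elm-fig-bay-maple-poplar-teak has 6 edges.

6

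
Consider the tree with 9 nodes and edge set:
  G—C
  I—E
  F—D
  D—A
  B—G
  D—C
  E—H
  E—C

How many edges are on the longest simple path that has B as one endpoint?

The node farthest from B is I (A, H, F also at distance 4), via B – G – C – E – I — 4 edges.

4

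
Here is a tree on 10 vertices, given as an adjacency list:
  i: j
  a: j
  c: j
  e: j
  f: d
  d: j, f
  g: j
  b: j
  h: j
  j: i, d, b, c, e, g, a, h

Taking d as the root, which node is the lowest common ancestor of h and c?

j

Path h→root: h j d; path c→root: c j d.
First common node: j.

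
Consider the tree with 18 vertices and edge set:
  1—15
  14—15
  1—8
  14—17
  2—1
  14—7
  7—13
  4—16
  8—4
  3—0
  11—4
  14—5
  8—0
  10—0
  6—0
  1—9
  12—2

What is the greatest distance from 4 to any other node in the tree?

6

Distances from 4 peak at 6, attained at 13.
4–8–1–15–14–7–13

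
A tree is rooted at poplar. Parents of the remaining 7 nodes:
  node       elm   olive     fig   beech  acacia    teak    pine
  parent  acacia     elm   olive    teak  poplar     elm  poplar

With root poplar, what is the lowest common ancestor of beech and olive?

Ancestors of beech (toward the root): beech, teak, elm, acacia, poplar.
Ancestors of olive: olive, elm, acacia, poplar.
The deepest node appearing in both lists is elm.

elm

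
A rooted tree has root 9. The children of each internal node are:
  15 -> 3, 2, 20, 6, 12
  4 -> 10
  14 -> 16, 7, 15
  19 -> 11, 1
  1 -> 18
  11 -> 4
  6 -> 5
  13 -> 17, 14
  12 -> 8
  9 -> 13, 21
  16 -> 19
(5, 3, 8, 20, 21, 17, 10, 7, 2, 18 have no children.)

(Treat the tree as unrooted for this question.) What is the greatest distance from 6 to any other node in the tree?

7

A farthest node from 6 is 10.
The path 6–15–14–16–19–11–4–10 has 7 edges.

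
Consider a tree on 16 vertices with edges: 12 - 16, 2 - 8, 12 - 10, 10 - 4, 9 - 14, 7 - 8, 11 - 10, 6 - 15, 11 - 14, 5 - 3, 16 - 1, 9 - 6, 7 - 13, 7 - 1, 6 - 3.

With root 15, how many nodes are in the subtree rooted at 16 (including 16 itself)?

Descendants of 16 (including itself): 16, 1, 7, 13, 8, 2. That's 6.

6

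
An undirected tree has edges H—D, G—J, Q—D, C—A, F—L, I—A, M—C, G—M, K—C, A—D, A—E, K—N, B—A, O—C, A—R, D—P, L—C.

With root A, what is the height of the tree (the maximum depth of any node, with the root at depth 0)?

4

The longest root-to-leaf path is A → C → M → G → J (4 edges).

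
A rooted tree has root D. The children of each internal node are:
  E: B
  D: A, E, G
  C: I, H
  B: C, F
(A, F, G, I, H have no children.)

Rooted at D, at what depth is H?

Path from D to H: D–E–B–C–H, which has 4 edges.

4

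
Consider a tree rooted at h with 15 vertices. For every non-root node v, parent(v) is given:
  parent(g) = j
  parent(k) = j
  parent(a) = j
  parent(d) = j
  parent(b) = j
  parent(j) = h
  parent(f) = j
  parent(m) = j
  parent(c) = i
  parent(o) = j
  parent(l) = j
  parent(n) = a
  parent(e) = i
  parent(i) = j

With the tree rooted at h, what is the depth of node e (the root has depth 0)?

Climbing from e to the root: e–i–j–h. That's 3 steps.

3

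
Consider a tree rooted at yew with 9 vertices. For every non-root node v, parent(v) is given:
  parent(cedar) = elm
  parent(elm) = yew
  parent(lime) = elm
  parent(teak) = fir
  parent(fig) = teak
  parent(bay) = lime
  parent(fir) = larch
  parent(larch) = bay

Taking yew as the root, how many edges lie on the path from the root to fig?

7

yew → elm → lime → bay → larch → fir → teak → fig — 7 edges.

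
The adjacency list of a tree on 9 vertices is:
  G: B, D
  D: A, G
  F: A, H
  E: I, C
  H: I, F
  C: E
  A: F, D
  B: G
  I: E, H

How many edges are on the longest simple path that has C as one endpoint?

The node farthest from C is B, via C – E – I – H – F – A – D – G – B — 8 edges.

8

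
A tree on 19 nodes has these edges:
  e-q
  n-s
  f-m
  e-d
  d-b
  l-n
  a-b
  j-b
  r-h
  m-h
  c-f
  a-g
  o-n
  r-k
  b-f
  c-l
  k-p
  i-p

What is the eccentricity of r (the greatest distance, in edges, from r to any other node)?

Distances from r peak at 7, attained at s (o, q also at distance 7).
r–h–m–f–c–l–n–s

7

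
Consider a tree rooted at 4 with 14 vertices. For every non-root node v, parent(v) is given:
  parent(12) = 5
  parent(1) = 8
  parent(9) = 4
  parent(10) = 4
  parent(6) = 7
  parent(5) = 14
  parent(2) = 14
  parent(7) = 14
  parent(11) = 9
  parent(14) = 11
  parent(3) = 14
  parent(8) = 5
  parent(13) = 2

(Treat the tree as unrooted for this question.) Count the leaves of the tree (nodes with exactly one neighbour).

Degree-1 nodes: 1, 3, 6, 10, 12, 13 — 6 of them.

6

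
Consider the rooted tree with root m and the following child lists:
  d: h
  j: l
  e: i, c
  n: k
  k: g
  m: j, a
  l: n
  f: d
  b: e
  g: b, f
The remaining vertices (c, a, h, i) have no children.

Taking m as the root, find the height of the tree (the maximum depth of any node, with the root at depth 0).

8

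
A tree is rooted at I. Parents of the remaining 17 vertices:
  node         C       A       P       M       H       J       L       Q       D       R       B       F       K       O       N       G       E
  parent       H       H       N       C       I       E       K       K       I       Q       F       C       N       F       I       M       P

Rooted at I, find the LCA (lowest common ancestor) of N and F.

I

N's ancestor chain is N, I and F's is F, C, H, I; they first meet at I.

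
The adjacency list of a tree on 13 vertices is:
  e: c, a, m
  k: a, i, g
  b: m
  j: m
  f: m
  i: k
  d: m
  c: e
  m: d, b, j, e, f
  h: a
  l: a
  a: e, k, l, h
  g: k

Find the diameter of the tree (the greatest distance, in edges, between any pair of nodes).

5

A longest path is i-k-a-e-m-f, with 5 edges.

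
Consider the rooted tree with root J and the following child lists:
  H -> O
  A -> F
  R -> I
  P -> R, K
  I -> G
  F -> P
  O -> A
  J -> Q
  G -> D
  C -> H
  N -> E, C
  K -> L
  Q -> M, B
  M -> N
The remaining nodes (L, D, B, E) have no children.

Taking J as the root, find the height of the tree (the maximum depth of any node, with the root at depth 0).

A deepest node is D, reached by J-Q-M-N-C-H-O-A-F-P-R-I-G-D.
That path has 13 edges, so the height is 13.

13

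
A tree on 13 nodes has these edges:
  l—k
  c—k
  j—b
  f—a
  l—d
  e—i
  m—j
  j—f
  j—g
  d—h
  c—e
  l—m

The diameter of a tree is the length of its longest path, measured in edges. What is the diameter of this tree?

Starting from i, a farthest node is a at distance 8.
One longest path: i-e-c-k-l-m-j-f-a.
So the diameter is 8.

8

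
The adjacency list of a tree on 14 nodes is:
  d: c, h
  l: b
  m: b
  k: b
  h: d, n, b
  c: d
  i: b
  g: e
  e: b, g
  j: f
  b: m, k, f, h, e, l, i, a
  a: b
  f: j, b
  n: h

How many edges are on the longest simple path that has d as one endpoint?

4

The node farthest from d is j (g also at distance 4), via d – h – b – f – j — 4 edges.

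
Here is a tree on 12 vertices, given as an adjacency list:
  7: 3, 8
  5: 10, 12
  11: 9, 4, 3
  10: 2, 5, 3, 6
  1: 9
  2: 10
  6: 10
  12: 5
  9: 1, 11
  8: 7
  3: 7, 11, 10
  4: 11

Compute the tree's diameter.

A longest path is 1 – 9 – 11 – 3 – 10 – 5 – 12, with 6 edges.

6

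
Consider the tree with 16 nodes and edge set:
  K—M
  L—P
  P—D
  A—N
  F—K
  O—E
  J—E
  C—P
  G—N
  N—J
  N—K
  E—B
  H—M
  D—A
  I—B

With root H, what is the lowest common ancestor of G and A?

G's ancestor chain is G, N, K, M, H and A's is A, N, K, M, H; they first meet at N.

N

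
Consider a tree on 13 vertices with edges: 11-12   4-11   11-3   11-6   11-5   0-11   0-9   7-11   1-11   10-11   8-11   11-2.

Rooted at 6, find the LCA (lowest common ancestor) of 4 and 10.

11

Ancestors of 4 (toward the root): 4, 11, 6.
Ancestors of 10: 10, 11, 6.
The deepest node appearing in both lists is 11.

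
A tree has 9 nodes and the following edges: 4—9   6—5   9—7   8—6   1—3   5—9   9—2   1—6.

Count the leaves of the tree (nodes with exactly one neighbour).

Exactly 5 nodes have a single neighbour: 2, 3, 4, 7, 8.

5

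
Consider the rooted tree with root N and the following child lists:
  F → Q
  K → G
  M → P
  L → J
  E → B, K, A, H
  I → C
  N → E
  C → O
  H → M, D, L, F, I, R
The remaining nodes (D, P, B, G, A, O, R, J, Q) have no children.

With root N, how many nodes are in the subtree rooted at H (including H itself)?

12

H's subtree: {H, R, I, D, L, M, F, C, J, P, Q, O}, size 12.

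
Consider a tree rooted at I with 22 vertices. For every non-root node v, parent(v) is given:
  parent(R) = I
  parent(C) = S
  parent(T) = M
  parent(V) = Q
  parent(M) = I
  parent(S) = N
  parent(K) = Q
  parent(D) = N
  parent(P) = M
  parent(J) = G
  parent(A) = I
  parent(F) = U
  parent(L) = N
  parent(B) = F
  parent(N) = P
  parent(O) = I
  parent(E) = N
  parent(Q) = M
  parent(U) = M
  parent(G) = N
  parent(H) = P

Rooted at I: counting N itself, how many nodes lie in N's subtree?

8

The subtree rooted at N contains: N, D, S, G, L, E, C, J — 8 nodes.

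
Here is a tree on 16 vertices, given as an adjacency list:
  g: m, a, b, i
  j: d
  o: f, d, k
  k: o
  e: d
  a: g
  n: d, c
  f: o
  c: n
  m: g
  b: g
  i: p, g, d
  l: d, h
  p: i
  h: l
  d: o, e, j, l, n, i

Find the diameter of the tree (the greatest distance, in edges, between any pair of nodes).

5

A longest path is m - g - i - d - n - c, with 5 edges.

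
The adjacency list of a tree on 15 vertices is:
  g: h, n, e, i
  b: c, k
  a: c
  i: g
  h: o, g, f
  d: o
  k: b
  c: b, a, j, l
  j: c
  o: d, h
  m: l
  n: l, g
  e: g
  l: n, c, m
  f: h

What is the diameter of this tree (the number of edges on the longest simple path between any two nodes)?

8

A longest path is d-o-h-g-n-l-c-b-k, with 8 edges.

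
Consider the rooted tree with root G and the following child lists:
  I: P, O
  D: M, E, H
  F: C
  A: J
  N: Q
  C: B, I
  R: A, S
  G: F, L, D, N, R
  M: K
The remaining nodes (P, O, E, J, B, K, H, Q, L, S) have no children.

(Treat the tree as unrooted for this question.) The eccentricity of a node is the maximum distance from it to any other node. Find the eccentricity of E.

Distances from E peak at 6, attained at O (P also at distance 6).
E-D-G-F-C-I-O

6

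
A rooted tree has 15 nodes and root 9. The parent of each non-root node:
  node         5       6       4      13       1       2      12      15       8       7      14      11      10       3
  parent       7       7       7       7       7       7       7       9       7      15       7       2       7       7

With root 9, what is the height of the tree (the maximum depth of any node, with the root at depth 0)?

4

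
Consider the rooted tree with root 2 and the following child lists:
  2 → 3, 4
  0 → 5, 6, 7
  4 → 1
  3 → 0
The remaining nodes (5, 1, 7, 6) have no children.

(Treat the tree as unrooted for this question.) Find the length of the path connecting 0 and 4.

Walking from 0: 0 - 3 - 2 - 4. Length 3.

3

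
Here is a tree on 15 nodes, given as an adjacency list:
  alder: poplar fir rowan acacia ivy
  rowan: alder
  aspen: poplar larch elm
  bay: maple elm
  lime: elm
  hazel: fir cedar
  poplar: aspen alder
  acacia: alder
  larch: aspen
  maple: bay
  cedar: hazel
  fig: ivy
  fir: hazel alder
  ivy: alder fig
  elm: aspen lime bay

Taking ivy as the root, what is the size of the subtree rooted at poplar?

poplar's subtree: {poplar, aspen, elm, larch, bay, lime, maple}, size 7.

7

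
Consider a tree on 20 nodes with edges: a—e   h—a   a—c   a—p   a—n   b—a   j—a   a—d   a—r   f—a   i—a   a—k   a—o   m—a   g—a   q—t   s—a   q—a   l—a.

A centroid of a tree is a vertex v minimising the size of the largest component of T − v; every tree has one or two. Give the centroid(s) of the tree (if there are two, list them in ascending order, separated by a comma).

a

Delete a: the remaining components have sizes 2, 1, 1, 1, 1, 1, 1, 1, 1, 1, 1, 1, 1, 1, 1, 1, 1, 1. Max 2 ≤ 10, so a is a centroid.
No neighbour of a does as well, so a is the unique centroid.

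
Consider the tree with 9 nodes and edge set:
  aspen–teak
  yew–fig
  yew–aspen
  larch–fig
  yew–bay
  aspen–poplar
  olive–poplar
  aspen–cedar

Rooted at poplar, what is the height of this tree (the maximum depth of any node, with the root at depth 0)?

4

A deepest node is larch, reached by poplar-aspen-yew-fig-larch.
That path has 4 edges, so the height is 4.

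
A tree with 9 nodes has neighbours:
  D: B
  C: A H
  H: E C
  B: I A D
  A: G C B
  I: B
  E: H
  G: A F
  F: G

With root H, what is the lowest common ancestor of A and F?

Ancestors of A (toward the root): A, C, H.
Ancestors of F: F, G, A, C, H.
The deepest node appearing in both lists is A.

A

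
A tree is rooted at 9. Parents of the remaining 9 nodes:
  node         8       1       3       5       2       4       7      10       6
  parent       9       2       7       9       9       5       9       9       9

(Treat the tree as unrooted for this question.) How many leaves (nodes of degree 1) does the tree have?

Exactly 6 nodes have a single neighbour: 1, 3, 4, 6, 8, 10.

6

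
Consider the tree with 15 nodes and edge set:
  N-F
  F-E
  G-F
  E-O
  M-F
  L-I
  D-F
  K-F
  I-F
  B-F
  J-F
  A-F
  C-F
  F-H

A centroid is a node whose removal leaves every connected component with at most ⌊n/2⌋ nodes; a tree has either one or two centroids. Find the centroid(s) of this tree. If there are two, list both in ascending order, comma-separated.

Removing F splits the tree into components of sizes 2, 2, 1, 1, 1, 1, 1, 1, 1, 1, 1, 1; the largest is 2 ≤ ⌊15/2⌋ = 7.
Every other node leaves some component of size > 7, so the centroid is unique.

F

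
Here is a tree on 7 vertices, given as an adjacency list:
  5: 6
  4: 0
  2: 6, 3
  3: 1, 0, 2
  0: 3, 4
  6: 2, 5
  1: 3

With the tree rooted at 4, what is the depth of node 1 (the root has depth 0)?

Path from 4 to 1: 4 – 0 – 3 – 1, which has 3 edges.

3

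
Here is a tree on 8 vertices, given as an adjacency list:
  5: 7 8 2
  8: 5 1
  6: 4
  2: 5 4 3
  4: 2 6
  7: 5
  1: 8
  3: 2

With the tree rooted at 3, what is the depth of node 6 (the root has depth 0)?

3

3–2–4–6 — 3 edges.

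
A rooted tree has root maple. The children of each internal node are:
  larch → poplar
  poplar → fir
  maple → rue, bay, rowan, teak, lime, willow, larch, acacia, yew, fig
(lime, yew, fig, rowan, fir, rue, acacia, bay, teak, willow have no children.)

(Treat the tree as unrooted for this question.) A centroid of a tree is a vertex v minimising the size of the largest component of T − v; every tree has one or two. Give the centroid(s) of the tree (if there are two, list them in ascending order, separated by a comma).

Removing maple splits the tree into components of sizes 3, 1, 1, 1, 1, 1, 1, 1, 1, 1; the largest is 3 ≤ ⌊13/2⌋ = 6.
No neighbour of maple does as well, so maple is the unique centroid.

maple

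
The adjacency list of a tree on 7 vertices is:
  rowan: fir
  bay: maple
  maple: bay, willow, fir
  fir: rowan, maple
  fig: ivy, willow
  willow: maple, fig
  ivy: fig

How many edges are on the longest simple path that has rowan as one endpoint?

5

Distances from rowan peak at 5, attained at ivy.
rowan – fir – maple – willow – fig – ivy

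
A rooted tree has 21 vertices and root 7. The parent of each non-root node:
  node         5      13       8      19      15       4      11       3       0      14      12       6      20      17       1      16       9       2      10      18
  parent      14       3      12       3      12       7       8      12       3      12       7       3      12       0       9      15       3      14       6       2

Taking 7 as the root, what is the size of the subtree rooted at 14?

4

Descendants of 14 (including itself): 14, 2, 5, 18. That's 4.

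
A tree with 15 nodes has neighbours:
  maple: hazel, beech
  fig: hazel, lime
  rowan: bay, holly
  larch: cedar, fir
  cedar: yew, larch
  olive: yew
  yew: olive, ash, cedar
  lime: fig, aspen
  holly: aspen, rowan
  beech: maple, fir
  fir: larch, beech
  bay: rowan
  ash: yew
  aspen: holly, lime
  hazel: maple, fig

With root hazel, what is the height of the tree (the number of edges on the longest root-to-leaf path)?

The longest root-to-leaf path is hazel–maple–beech–fir–larch–cedar–yew–olive (7 edges).

7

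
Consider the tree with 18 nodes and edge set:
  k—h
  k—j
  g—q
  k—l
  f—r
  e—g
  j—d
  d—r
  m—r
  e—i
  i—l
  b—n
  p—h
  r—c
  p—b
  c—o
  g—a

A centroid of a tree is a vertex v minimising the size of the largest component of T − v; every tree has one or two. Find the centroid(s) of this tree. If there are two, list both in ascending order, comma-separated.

Delete k: the remaining components have sizes 7, 6, 4. Max 7 ≤ 9, so k is a centroid.
No neighbour of k does as well, so k is the unique centroid.

k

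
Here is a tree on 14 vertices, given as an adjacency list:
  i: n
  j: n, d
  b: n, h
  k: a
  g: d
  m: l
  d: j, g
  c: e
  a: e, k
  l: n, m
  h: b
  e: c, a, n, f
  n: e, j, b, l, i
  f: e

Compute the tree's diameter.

6

BFS from k reaches g last, at distance 6; BFS from g confirms no node is farther.
Path: k-a-e-n-j-d-g.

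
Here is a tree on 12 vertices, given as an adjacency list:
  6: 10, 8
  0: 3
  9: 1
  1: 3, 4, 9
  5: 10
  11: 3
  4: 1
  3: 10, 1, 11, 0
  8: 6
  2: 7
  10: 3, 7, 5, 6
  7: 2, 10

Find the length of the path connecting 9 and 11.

Walking from 9: 9–1–3–11. Length 3.

3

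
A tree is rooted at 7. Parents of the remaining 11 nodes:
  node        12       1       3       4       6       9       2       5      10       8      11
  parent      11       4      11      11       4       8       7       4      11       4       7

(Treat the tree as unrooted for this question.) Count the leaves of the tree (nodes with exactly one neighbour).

Exactly 8 nodes have a single neighbour: 1, 2, 3, 5, 6, 9, 10, 12.

8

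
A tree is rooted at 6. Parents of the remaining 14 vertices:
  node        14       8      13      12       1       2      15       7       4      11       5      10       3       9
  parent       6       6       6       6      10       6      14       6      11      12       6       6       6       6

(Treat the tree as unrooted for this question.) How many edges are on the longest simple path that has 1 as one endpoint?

The node farthest from 1 is 4, via 1 – 10 – 6 – 12 – 11 – 4 — 5 edges.

5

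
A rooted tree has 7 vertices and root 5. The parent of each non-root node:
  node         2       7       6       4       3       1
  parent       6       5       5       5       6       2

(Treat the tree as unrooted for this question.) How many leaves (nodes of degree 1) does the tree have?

Exactly 4 nodes have a single neighbour: 1, 3, 4, 7.

4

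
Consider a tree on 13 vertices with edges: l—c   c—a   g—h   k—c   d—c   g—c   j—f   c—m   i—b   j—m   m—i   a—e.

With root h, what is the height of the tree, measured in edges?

The longest root-to-leaf path is h-g-c-m-j-f (5 edges).

5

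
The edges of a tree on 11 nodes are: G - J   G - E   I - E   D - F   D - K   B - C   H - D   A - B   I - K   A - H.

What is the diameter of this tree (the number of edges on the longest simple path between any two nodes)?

A longest path is C – B – A – H – D – K – I – E – G – J, with 9 edges.

9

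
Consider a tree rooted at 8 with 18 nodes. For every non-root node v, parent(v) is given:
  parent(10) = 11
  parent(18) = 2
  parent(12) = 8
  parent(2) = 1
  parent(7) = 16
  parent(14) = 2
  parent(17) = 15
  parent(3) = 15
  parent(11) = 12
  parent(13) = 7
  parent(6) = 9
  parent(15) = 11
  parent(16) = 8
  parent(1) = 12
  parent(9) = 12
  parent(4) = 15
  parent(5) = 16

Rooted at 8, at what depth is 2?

8–12–1–2 — 3 edges.

3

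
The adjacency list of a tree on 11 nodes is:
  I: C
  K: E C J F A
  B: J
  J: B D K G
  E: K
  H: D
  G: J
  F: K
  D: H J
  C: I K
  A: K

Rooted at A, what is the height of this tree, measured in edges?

The longest root-to-leaf path is A – K – J – D – H (4 edges).

4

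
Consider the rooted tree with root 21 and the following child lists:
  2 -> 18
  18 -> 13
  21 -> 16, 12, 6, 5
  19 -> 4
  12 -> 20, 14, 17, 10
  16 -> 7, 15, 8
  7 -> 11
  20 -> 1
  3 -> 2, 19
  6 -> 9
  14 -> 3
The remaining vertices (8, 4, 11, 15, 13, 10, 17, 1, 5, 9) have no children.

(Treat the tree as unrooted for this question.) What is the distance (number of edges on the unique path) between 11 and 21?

The path is 11 – 7 – 16 – 21, which has 3 edges.

3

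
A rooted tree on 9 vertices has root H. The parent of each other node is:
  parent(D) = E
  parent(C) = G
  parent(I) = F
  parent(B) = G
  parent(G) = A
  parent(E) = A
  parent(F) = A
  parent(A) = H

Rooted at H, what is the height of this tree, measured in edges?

The longest root-to-leaf path is H–A–F–I (3 edges).

3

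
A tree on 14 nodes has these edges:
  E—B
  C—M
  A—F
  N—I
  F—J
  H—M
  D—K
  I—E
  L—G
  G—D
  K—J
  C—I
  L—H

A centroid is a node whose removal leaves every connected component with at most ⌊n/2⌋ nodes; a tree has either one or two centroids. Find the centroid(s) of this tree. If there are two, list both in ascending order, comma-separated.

H, L

Delete H: the remaining components have sizes 7, 6. Max 7 ≤ 7, so H is a centroid.
Its neighbour L also leaves a largest component of size 7, so both are centroids.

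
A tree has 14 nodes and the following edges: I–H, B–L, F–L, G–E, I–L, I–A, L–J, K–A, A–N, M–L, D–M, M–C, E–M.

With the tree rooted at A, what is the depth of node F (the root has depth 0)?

Path from A to F: A → I → L → F, which has 3 edges.

3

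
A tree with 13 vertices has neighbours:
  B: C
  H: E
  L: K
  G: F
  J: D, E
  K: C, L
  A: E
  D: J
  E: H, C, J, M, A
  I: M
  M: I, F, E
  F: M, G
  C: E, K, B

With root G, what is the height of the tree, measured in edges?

L sits deepest: G-F-M-E-C-K-L — 6 edges from the root.

6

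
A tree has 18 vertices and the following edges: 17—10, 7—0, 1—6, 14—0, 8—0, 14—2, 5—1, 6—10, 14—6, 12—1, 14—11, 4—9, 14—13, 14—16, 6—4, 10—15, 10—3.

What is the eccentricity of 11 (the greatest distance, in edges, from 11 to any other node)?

4

The node farthest from 11 is 12 (9, 15, 5, 3, 17 also at distance 4), via 11-14-6-1-12 — 4 edges.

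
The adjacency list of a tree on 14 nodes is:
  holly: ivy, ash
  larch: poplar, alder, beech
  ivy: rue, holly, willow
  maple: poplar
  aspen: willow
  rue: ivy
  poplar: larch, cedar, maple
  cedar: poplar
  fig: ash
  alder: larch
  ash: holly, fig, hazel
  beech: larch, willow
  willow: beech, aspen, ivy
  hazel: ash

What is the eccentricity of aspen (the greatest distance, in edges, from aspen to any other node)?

A farthest node from aspen is hazel (fig, maple, cedar also at distance 5).
The path aspen-willow-ivy-holly-ash-hazel has 5 edges.

5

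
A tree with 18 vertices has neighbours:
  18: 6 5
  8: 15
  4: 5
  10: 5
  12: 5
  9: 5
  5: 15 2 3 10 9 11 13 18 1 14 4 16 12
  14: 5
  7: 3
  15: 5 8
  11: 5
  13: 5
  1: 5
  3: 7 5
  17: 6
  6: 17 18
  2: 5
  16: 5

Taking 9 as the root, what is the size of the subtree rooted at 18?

18's subtree: {18, 6, 17}, size 3.

3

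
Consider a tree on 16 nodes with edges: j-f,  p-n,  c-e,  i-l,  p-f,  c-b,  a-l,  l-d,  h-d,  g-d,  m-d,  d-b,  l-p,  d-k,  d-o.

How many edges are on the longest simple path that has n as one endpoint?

6

The node farthest from n is e, via n – p – l – d – b – c – e — 6 edges.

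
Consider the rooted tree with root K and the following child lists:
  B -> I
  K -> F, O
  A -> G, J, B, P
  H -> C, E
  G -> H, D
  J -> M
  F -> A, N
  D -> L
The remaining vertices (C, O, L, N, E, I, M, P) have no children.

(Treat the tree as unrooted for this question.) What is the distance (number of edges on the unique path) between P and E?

4

Walking from P: P–A–G–H–E. Length 4.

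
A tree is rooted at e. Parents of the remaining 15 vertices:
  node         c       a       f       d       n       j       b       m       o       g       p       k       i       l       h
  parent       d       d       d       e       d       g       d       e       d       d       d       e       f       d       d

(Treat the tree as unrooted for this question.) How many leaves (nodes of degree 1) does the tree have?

12

The leaves are a, b, c, h, i, j, k, l, m, n, o, p.
That is 12 leaves.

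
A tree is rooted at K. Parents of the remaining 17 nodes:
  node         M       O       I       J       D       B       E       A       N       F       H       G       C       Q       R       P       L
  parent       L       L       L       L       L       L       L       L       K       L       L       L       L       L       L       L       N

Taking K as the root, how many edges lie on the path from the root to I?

Path from K to I: K – N – L – I, which has 3 edges.

3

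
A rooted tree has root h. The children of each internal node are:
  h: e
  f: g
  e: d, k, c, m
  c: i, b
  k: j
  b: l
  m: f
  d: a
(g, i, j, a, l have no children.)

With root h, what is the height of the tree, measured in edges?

4

g sits deepest: h-e-m-f-g — 4 edges from the root.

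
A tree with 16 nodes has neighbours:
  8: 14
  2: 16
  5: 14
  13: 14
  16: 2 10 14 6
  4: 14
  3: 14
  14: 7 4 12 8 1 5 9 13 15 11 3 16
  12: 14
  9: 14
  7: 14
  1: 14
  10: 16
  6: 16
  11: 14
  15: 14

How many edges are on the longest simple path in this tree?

A longest path is 2 – 16 – 14 – 15, with 3 edges.

3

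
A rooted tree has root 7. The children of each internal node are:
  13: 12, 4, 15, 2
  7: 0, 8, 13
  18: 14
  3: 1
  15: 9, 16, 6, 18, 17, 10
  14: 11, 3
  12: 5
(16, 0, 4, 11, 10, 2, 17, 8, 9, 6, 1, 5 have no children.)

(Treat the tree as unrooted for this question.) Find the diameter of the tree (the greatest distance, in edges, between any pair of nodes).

Starting from 1, a farthest node is 5 at distance 7.
One longest path: 1 - 3 - 14 - 18 - 15 - 13 - 12 - 5.
So the diameter is 7.

7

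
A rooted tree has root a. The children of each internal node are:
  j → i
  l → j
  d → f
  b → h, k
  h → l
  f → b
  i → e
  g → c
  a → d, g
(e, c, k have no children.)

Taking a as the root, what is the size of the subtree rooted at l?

The subtree rooted at l contains: l, j, i, e — 4 nodes.

4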